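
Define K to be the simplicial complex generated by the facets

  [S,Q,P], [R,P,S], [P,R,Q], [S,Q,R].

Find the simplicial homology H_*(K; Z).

H_0 ≅ Z,  H_1 = 0,  H_2 ≅ Z.

Take the total order P < Q < R < S on the vertex set. Then K (dimension 2) consists of the simplices:

  0-simplices (4): P, Q, R, S
  1-simplices (6): PQ, PR, PS, QR, QS, RS
  2-simplices (4): PQR, PQS, PRS, QRS

giving chain groups C_0 ≅ Z^4, C_1 ≅ Z^6, C_2 ≅ Z^4.

The boundary map ∂_1: C_1 → C_0 is given by ∂[p,q] = [q] − [p].
This gives a 4×6 integer matrix of rank 3; reducing to Smith normal form yields diagonal entries (1,1,1).

The boundary map ∂_2: C_2 → C_1 sends each 2-simplex [p,q,r] to [q,r] − [p,r] + [p,q]. For instance
  ∂PQS = QS − PS + PQ,
  ∂PRS = RS − PS + PR.
This gives a 6×4 integer matrix of rank 3; reducing to Smith normal form yields diagonal entries (1,1,1).

From H_k ≅ ker(∂_k) / im(∂_{k+1}) we obtain:

  H_0: rank C_0 − rank ∂_1 = 4 − 3 = 1, and the invariant factors of ∂_1 are all 1, so H_0 = Z.
  H_1: rank ker ∂_1 − rank ∂_2 = (6 − 3) − 3 = 0, and the invariant factors of ∂_2 are all 1, so H_1 = 0.
  H_2: rank ker ∂_2 − rank ∂_3 = (4 − 3) − 0 = 1, and there is no ∂_3, so H_2 = Z.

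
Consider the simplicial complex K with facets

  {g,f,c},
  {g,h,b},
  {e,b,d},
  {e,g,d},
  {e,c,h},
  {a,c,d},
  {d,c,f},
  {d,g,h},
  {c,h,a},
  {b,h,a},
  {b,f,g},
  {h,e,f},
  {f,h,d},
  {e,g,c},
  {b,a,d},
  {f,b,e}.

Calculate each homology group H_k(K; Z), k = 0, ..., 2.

Fix the vertex order a < b < c < d < e < f < g < h and write every simplex with vertices in increasing order. Then dim K = 2 and the simplices of K are:

  0-simplices (8): a, b, c, d, e, f, g, h
  1-simplices (24): ab, ac, ad, ah, bd, be, bf, bg, bh, cd, ce, cf, cg, ch, de, df, dg, dh, ef, eg, eh, fg, fh, gh
  2-simplices (16): abd, abh, acd, ach, bde, bef, bfg, bgh, cdf, ceg, ceh, cfg, deg, dfh, dgh, efh

giving chain groups C_0 ≅ Z^8, C_1 ≅ Z^24, C_2 ≅ Z^16.

∂_1: C_1 → C_0 is given by ∂[p,q] = [q] − [p].
This gives a 8×24 integer matrix of rank 7; reducing to Smith normal form yields diagonal entries (1,1,1,1,1,1,1).

The boundary map ∂_2: C_2 → C_1 maps a triangle to the signed sum of its edges. For instance
  ∂ach = ch − ah + ac,
  ∂cfg = fg − cg + cf.
As a 24×16 matrix over Z this has rank 15, with invariant factors (1,1,1,1,1,1,1,1,1,1,1,1,1,1,1).

From H_k ≅ ker(∂_k) / im(∂_{k+1}) we obtain:

  H_0: rank C_0 − rank ∂_1 = 8 − 7 = 1, and the invariant factors of ∂_1 are all 1, so H_0 ≅ Z.
  H_1: rank ker ∂_1 − rank ∂_2 = (24 − 7) − 15 = 2, and the invariant factors of ∂_2 are all 1, so H_1 ≅ Z^2.
  H_2: rank ker ∂_2 − rank ∂_3 = (16 − 15) − 0 = 1, and there is no ∂_3, so H_2 ≅ Z.

H_0 = Z,  H_1 = Z^2,  H_2 = Z.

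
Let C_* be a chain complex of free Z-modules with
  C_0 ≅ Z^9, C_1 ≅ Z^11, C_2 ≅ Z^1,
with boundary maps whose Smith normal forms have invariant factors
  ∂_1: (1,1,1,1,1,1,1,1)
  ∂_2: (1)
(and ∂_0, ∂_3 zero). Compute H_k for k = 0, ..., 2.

H_0: b_0 = 9 − 0 − 8 = 1; torsion from ∂_1 factors > 1: none. So H_0 ≅ Z.
H_1: b_1 = 11 − 8 − 1 = 2; torsion from ∂_2 factors > 1: none. So H_1 ≅ Z^2.
H_2: b_2 = 1 − 1 − 0 = 0; torsion from ∂_3 factors > 1: none. So H_2 ≅ 0.

H_0 ≅ Z,  H_1 ≅ Z^2,  H_2 = 0.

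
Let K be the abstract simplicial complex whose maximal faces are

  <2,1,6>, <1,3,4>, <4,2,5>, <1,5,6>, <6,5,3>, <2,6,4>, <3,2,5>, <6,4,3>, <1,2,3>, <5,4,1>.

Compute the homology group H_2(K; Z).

K has 6 vertices, 15 edges, 10 triangles.
rank ∂_2 = 10, rank ∂_3 = 0 ⇒ b_2 = 10 − 10 − 0 = 0. So H_2 = 0.

H_2 ≅ 0.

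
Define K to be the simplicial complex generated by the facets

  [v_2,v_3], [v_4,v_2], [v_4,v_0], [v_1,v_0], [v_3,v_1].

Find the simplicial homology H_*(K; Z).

H_0 ≅ Z,  H_1 ≅ Z.

Fix the vertex order v_0 < v_1 < v_2 < v_3 < v_4 and write every simplex with vertices in increasing order. Then dim K = 1 and the simplices of K are:

  0-simplices (5): [v_0], [v_1], [v_2], [v_3], [v_4]
  1-simplices (5): [v_0,v_1], [v_0,v_4], [v_1,v_3], [v_2,v_3], [v_2,v_4]

giving chain groups C_0 ≅ Z^5, C_1 ≅ Z^5.

Boundary ∂_1: C_1 → C_0 is given by ∂[p,q] = [q] − [p].
The resulting 5×5 matrix has rank 4, and its Smith normal form has invariant factors (1,1,1,1).

Computing H_k = (kernel of ∂_k) / (image of ∂_{k+1}):

  H_0: rank C_0 − rank ∂_1 = 5 − 4 = 1, and the invariant factors of ∂_1 are all 1, so H_0 ≅ Z.
  H_1: rank ker ∂_1 − rank ∂_2 = (5 − 4) − 0 = 1, and there is no ∂_2, so H_1 ≅ Z.

(K is a triangulation of the circle S^1.)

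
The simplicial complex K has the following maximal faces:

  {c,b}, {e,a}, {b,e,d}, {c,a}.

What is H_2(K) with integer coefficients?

H_2 = 0.

Take the total order a < b < c < d < e on the vertex set. Then K (dimension 2) consists of the simplices:

  0-simplices (5): a, b, c, d, e
  1-simplices (6): ac, ae, bc, bd, be, de
  2-simplices (1): bde

so the chain groups are C_0 ≅ Z^5, C_1 ≅ Z^6, C_2 ≅ Z^1.

The boundary map ∂_1: C_1 → C_0 is given by ∂[p,q] = [q] − [p]. For instance
  ∂bd = d − b.
The resulting 5×6 matrix has rank 4, and its Smith normal form has invariant factors (1,1,1,1).

∂_2: C_2 → C_1 sends each 2-simplex [p,q,r] to [q,r] − [p,r] + [p,q]. For instance
  ∂bde = de − be + bd.
The 6×1 boundary matrix has rank 1 and Smith normal form diag(1).

Now H_k = ker ∂_k / im ∂_{k+1}, so:

  H_2: rank ker ∂_2 − rank ∂_3 = (1 − 1) − 0 = 0, and there is no ∂_3, so H_2 = 0.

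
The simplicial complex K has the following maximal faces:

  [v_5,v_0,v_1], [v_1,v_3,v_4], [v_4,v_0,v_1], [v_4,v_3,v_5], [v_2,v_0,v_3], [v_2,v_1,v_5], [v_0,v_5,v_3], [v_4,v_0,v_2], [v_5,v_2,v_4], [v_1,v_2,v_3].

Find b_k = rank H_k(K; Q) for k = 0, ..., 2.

Take the total order v_0 < v_1 < v_2 < v_3 < v_4 < v_5 on the vertex set. Then K (dimension 2) consists of the simplices:

  0-simplices (6): [v_0], [v_1], [v_2], [v_3], [v_4], [v_5]
  1-simplices (15): (15 of them)
  2-simplices (10): [v_0,v_1,v_4], [v_0,v_1,v_5], [v_0,v_2,v_3], [v_0,v_2,v_4], [v_0,v_3,v_5], [v_1,v_2,v_3], [v_1,v_2,v_5], [v_1,v_3,v_4], [v_2,v_4,v_5], [v_3,v_4,v_5]

Hence C_0 ≅ Z^6, C_1 ≅ Z^15, C_2 ≅ Z^10.

Boundary ∂_1: C_1 → C_0 sends each edge [p,q] (with p < q) to q − p. For instance
  ∂[v_2,v_4] = [v_4] − [v_2].
As a 6×15 matrix over Z this has rank 5, with invariant factors (1,1,1,1,1).

The boundary map ∂_2: C_2 → C_1 sends each 2-simplex [p,q,r] to [q,r] − [p,r] + [p,q]. For instance
  ∂[v_2,v_4,v_5] = [v_4,v_5] − [v_2,v_5] + [v_2,v_4],
  ∂[v_1,v_2,v_3] = [v_2,v_3] − [v_1,v_3] + [v_1,v_2].
The 15×10 boundary matrix has rank 10 and Smith normal form diag(1,1,1,1,1,1,1,1,1,2).

Computing H_k = (kernel of ∂_k) / (image of ∂_{k+1}):

  H_0: rank C_0 − rank ∂_1 = 6 − 5 = 1, and the invariant factors of ∂_1 are all 1, so H_0 ≅ Z.
  H_1: rank ker ∂_1 − rank ∂_2 = (15 − 5) − 10 = 0, and ∂_2 has invariant factor 2 > 1, so H_1 ≅ Z_2.
  H_2: rank ker ∂_2 − rank ∂_3 = (10 − 10) − 0 = 0, and there is no ∂_3, so H_2 ≅ 0.

(K is a triangulation of the real projective plane RP^2.)

Hence the Betti numbers are b_0 = 1, b_1 = 0, b_2 = 0.

b_0 = 1, b_1 = 0, b_2 = 0.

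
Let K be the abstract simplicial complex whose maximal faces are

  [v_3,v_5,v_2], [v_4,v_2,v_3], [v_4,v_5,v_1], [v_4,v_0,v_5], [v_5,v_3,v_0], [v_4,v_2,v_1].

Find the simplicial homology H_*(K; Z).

Take the total order v_0 < v_1 < v_2 < v_3 < v_4 < v_5 on the vertex set. Then K (dimension 2) consists of the simplices:

  0-simplices (6): [v_0], [v_1], [v_2], [v_3], [v_4], [v_5]
  1-simplices (12): [v_0,v_3], [v_0,v_4], [v_0,v_5], [v_1,v_2], [v_1,v_4], [v_1,v_5], [v_2,v_3], [v_2,v_4], [v_2,v_5], [v_3,v_4], [v_3,v_5], [v_4,v_5]
  2-simplices (6): [v_0,v_3,v_5], [v_0,v_4,v_5], [v_1,v_2,v_4], [v_1,v_4,v_5], [v_2,v_3,v_4], [v_2,v_3,v_5]

Hence C_0 ≅ Z^6, C_1 ≅ Z^12, C_2 ≅ Z^6.

Boundary ∂_1: C_1 → C_0 maps an edge to its endpoints' difference, ∂[p,q] = q − p. For instance
  ∂[v_0,v_5] = [v_5] − [v_0].
As a 6×12 matrix over Z this has rank 5, with invariant factors (1,1,1,1,1).

∂_2: C_2 → C_1 maps a triangle to the signed sum of its edges. For instance
  ∂[v_0,v_4,v_5] = [v_4,v_5] − [v_0,v_5] + [v_0,v_4],
  ∂[v_1,v_2,v_4] = [v_2,v_4] − [v_1,v_4] + [v_1,v_2].
The 12×6 boundary matrix has rank 6 and Smith normal form diag(1,1,1,1,1,1).

From H_k ≅ ker(∂_k) / im(∂_{k+1}) we obtain:

  H_0: rank C_0 − rank ∂_1 = 6 − 5 = 1, and the invariant factors of ∂_1 are all 1, so H_0 ≅ Z.
  H_1: rank ker ∂_1 − rank ∂_2 = (12 − 5) − 6 = 1, and the invariant factors of ∂_2 are all 1, so H_1 ≅ Z.
  H_2: rank ker ∂_2 − rank ∂_3 = (6 − 6) − 0 = 0, and there is no ∂_3, so H_2 ≅ 0.

H_0 = Z,  H_1 = Z,  H_2 = 0.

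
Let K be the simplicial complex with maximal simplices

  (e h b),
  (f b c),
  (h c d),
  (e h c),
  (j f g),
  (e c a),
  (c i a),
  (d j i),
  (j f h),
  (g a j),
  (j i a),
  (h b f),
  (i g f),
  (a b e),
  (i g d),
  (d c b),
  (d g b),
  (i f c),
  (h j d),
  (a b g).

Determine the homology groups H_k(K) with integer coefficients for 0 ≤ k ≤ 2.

H_0 ≅ Z,  H_1 ≅ Z ⊕ Z/2,  H_2 = 0.

K has 10 vertices, 30 edges, 20 triangles.
rank ∂_0 = 0, rank ∂_1 = 9 ⇒ b_0 = 10 − 0 − 9 = 1; all invariant factors of ∂_1 are 1 so no torsion. So H_0 = Z.
rank ∂_1 = 9, rank ∂_2 = 20 ⇒ b_1 = 30 − 9 − 20 = 1; ∂_2 has invariant factor(s) [2] giving torsion. So H_1 = Z ⊕ Z/2.
rank ∂_2 = 20, rank ∂_3 = 0 ⇒ b_2 = 20 − 20 − 0 = 0. So H_2 = 0.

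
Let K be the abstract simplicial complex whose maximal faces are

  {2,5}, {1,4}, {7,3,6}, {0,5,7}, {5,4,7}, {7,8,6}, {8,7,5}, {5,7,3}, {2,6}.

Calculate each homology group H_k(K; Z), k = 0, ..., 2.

H_0 ≅ Z,  H_1 ≅ Z,  H_2 = 0.

Take the total order 0 < 1 < 2 < 3 < 4 < 5 < 6 < 7 < 8 on the vertex set. Then K (dimension 2) consists of the simplices:

  0-simplices (9): [0], [1], [2], [3], [4], [5], [6], [7], [8]
  1-simplices (15): [0,5], [0,7], [1,4], [2,5], [2,6], [3,5], [3,6], [3,7], [4,5], [4,7], [5,7], [5,8], [6,7], [6,8], [7,8]
  2-simplices (6): [0,5,7], [3,5,7], [3,6,7], [4,5,7], [5,7,8], [6,7,8]

so the chain groups are C_0 ≅ Z^9, C_1 ≅ Z^15, C_2 ≅ Z^6.

Boundary ∂_1: C_1 → C_0 is given by ∂[p,q] = [q] − [p].
The 9×15 boundary matrix has rank 8 and Smith normal form diag(1,1,1,1,1,1,1,1).

The boundary map ∂_2: C_2 → C_1 acts by ∂[p,q,r] = [q,r] − [p,r] + [p,q]. For instance
  ∂[5,7,8] = [7,8] − [5,8] + [5,7],
  ∂[0,5,7] = [5,7] − [0,7] + [0,5].
This gives a 15×6 integer matrix of rank 6; reducing to Smith normal form yields diagonal entries (1,1,1,1,1,1).

Now H_k = ker ∂_k / im ∂_{k+1}, so:

  H_0: rank C_0 − rank ∂_1 = 9 − 8 = 1, and the invariant factors of ∂_1 are all 1, so H_0 ≅ Z.
  H_1: rank ker ∂_1 − rank ∂_2 = (15 − 8) − 6 = 1, and the invariant factors of ∂_2 are all 1, so H_1 ≅ Z.
  H_2: rank ker ∂_2 − rank ∂_3 = (6 − 6) − 0 = 0, and there is no ∂_3, so H_2 ≅ 0.

As a check, the Euler characteristic is 9 − 15 + 6 = 0, which agrees with 1 − 1 + 0 = 0.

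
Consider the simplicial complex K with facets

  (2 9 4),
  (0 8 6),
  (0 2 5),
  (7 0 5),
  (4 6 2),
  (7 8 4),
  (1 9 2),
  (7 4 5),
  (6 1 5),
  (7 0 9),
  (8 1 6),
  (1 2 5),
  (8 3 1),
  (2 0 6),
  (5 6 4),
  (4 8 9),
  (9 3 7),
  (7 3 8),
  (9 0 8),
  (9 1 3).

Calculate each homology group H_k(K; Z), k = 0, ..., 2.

H_0 ≅ Z,  H_1 ≅ Z × Z/2,  H_2 = 0.

Fix the vertex order 0 < 1 < 2 < 3 < 4 < 5 < 6 < 7 < 8 < 9 and write every simplex with vertices in increasing order. Then dim K = 2 and the simplices of K are:

  0-simplices (10): [0], [1], [2], [3], [4], [5], [6], [7], [8], [9]
  1-simplices (30): (30 of them)
  2-simplices (20): (20 of them)

so the chain groups are C_0 ≅ Z^10, C_1 ≅ Z^30, C_2 ≅ Z^20.

Boundary ∂_1: C_1 → C_0 maps an edge to its endpoints' difference, ∂[p,q] = q − p.
As a 10×30 matrix over Z this has rank 9, with invariant factors (1,1,1,1,1,1,1,1,1).

The boundary map ∂_2: C_2 → C_1 maps a triangle to the signed sum of its edges. For instance
  ∂[2,4,6] = [4,6] − [2,6] + [2,4],
  ∂[0,2,6] = [2,6] − [0,6] + [0,2].
This gives a 30×20 integer matrix of rank 20; reducing to Smith normal form yields diagonal entries (1,1,1,1,1,1,1,1,1,1,1,1,1,1,1,1,1,1,1,2).

Now H_k = ker ∂_k / im ∂_{k+1}, so:

  H_0: rank C_0 − rank ∂_1 = 10 − 9 = 1, and the invariant factors of ∂_1 are all 1, so H_0 = Z.
  H_1: rank ker ∂_1 − rank ∂_2 = (30 − 9) − 20 = 1, and ∂_2 has invariant factor 2 > 1, so H_1 = Z × Z/2.
  H_2: rank ker ∂_2 − rank ∂_3 = (20 − 20) − 0 = 0, and there is no ∂_3, so H_2 = 0.

As a check, the Euler characteristic is 10 − 30 + 20 = 0, which agrees with 1 − 1 + 0 = 0.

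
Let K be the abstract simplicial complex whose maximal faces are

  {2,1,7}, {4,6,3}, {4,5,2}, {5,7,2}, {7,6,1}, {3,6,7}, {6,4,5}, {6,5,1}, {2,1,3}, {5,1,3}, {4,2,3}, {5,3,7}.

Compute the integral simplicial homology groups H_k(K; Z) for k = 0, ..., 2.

H_0 = Z,  H_1 = Z/2,  H_2 = 0.

Fix the vertex order 1 < 2 < 3 < 4 < 5 < 6 < 7 and write every simplex with vertices in increasing order. Then dim K = 2 and the simplices of K are:

  0-simplices (7): [1], [2], [3], [4], [5], [6], [7]
  1-simplices (18): [1,2], [1,3], [1,5], [1,6], [1,7], [2,3], [2,4], [2,5], [2,7], [3,4], [3,5], [3,6], [3,7], [4,5], [4,6], [5,6], [5,7], [6,7]
  2-simplices (12): [1,2,3], [1,2,7], [1,3,5], [1,5,6], [1,6,7], [2,3,4], [2,4,5], [2,5,7], [3,4,6], [3,5,7], [3,6,7], [4,5,6]

so the chain groups are C_0 ≅ Z^7, C_1 ≅ Z^18, C_2 ≅ Z^12.

∂_1: C_1 → C_0 is given by ∂[p,q] = [q] − [p]. For instance
  ∂[1,6] = [6] − [1].
This gives a 7×18 integer matrix of rank 6; reducing to Smith normal form yields diagonal entries (1,1,1,1,1,1).

∂_2: C_2 → C_1 maps a triangle to the signed sum of its edges. For instance
  ∂[1,2,3] = [2,3] − [1,3] + [1,2],
  ∂[3,4,6] = [4,6] − [3,6] + [3,4].
The 18×12 boundary matrix has rank 12 and Smith normal form diag(1,1,1,1,1,1,1,1,1,1,1,2).

From H_k ≅ ker(∂_k) / im(∂_{k+1}) we obtain:

  H_0: rank C_0 − rank ∂_1 = 7 − 6 = 1, and the invariant factors of ∂_1 are all 1, so H_0 ≅ Z.
  H_1: rank ker ∂_1 − rank ∂_2 = (18 − 6) − 12 = 0, and ∂_2 has invariant factor 2 > 1, so H_1 ≅ Z/2.
  H_2: rank ker ∂_2 − rank ∂_3 = (12 − 12) − 0 = 0, and there is no ∂_3, so H_2 ≅ 0.

(K is a triangulation of the real projective plane RP^2.)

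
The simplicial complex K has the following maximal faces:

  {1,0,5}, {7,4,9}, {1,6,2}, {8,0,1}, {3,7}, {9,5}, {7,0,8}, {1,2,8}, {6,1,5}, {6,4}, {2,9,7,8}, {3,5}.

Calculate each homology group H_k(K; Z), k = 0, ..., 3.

Fix the vertex order 0 < 1 < 2 < 3 < 4 < 5 < 6 < 7 < 8 < 9 and write every simplex with vertices in increasing order. Then dim K = 3 and the simplices of K are:

  0-simplices (10): [0], [1], [2], [3], [4], [5], [6], [7], [8], [9]
  1-simplices (22): [0,1], [0,5], [0,7], [0,8], [1,2], [1,5], [1,6], [1,8], [2,6], [2,7], [2,8], [2,9], [3,5], [3,7], [4,6], [4,7], [4,9], [5,6], [5,9], [7,8], [7,9], [8,9]
  2-simplices (11): [0,1,5], [0,1,8], [0,7,8], [1,2,6], [1,2,8], [1,5,6], [2,7,8], [2,7,9], [2,8,9], [4,7,9], [7,8,9]
  3-simplices (1): [2,7,8,9]

Hence C_0 ≅ Z^10, C_1 ≅ Z^22, C_2 ≅ Z^11, C_3 ≅ Z^1.

∂_1: C_1 → C_0 is given by ∂[p,q] = [q] − [p]. For instance
  ∂[5,6] = [6] − [5].
This gives a 10×22 integer matrix of rank 9; reducing to Smith normal form yields diagonal entries (1,1,1,1,1,1,1,1,1).

The boundary map ∂_2: C_2 → C_1 sends each 2-simplex [p,q,r] to [q,r] − [p,r] + [p,q]. For instance
  ∂[4,7,9] = [7,9] − [4,9] + [4,7],
  ∂[0,7,8] = [7,8] − [0,8] + [0,7].
As a 22×11 matrix over Z this has rank 10, with invariant factors (1,1,1,1,1,1,1,1,1,1).

The boundary map ∂_3: C_3 → C_2 sends each 3-simplex σ to the alternating sum Σ_i (−1)^i (σ with its i-th vertex removed). For instance
  ∂[2,7,8,9] = [7,8,9] − [2,8,9] + [2,7,9] − [2,7,8].
The 11×1 boundary matrix has rank 1 and Smith normal form diag(1).

From H_k ≅ ker(∂_k) / im(∂_{k+1}) we obtain:

  H_0: rank C_0 − rank ∂_1 = 10 − 9 = 1, and the invariant factors of ∂_1 are all 1, so H_0 = Z.
  H_1: rank ker ∂_1 − rank ∂_2 = (22 − 9) − 10 = 3, and the invariant factors of ∂_2 are all 1, so H_1 = Z^3.
  H_2: rank ker ∂_2 − rank ∂_3 = (11 − 10) − 1 = 0, and the invariant factors of ∂_3 are all 1, so H_2 = 0.
  H_3: rank ker ∂_3 − rank ∂_4 = (1 − 1) − 0 = 0, and there is no ∂_4, so H_3 = 0.

H_0 = Z,  H_1 = Z^3,  H_2 = 0,  H_3 = 0.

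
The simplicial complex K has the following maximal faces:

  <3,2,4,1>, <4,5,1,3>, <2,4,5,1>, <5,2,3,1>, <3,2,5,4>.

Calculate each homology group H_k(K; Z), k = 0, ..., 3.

Fix the vertex order 1 < 2 < 3 < 4 < 5 and write every simplex with vertices in increasing order. Then dim K = 3 and the simplices of K are:

  0-simplices (5): [1], [2], [3], [4], [5]
  1-simplices (10): [1,2], [1,3], [1,4], [1,5], [2,3], [2,4], [2,5], [3,4], [3,5], [4,5]
  2-simplices (10): [1,2,3], [1,2,4], [1,2,5], [1,3,4], [1,3,5], [1,4,5], [2,3,4], [2,3,5], [2,4,5], [3,4,5]
  3-simplices (5): [1,2,3,4], [1,2,3,5], [1,2,4,5], [1,3,4,5], [2,3,4,5]

giving chain groups C_0 ≅ Z^5, C_1 ≅ Z^10, C_2 ≅ Z^10, C_3 ≅ Z^5.

The boundary map ∂_1: C_1 → C_0 is given by ∂[p,q] = [q] − [p].
The 5×10 boundary matrix has rank 4 and Smith normal form diag(1,1,1,1).

∂_2: C_2 → C_1 acts by ∂[p,q,r] = [q,r] − [p,r] + [p,q]. For instance
  ∂[1,4,5] = [4,5] − [1,5] + [1,4],
  ∂[1,2,4] = [2,4] − [1,4] + [1,2].
This gives a 10×10 integer matrix of rank 6; reducing to Smith normal form yields diagonal entries (1,1,1,1,1,1).

Boundary ∂_3: C_3 → C_2 sends each 3-simplex σ to the alternating sum Σ_i (−1)^i (σ with its i-th vertex removed). For instance
  ∂[2,3,4,5] = [3,4,5] − [2,4,5] + [2,3,5] − [2,3,4],
  ∂[1,3,4,5] = [3,4,5] − [1,4,5] + [1,3,5] − [1,3,4].
This gives a 10×5 integer matrix of rank 4; reducing to Smith normal form yields diagonal entries (1,1,1,1).

From H_k ≅ ker(∂_k) / im(∂_{k+1}) we obtain:

  H_0: rank C_0 − rank ∂_1 = 5 − 4 = 1, and the invariant factors of ∂_1 are all 1, so H_0 ≅ Z.
  H_1: rank ker ∂_1 − rank ∂_2 = (10 − 4) − 6 = 0, and the invariant factors of ∂_2 are all 1, so H_1 ≅ 0.
  H_2: rank ker ∂_2 − rank ∂_3 = (10 − 6) − 4 = 0, and the invariant factors of ∂_3 are all 1, so H_2 ≅ 0.
  H_3: rank ker ∂_3 − rank ∂_4 = (5 − 4) − 0 = 1, and there is no ∂_4, so H_3 ≅ Z.

H_0 = Z,  H_1 = 0,  H_2 = 0,  H_3 = Z.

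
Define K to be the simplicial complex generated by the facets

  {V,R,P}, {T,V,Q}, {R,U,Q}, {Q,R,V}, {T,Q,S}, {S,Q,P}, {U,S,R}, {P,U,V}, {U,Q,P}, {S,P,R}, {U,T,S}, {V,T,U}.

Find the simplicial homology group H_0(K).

Take the total order P < Q < R < S < T < U < V on the vertex set. Then K (dimension 2) consists of the simplices:

  0-simplices (7): P, Q, R, S, T, U, V
  1-simplices (18): PQ, PR, PS, PU, PV, QR, QS, QT, QU, QV, RS, RU, RV, ST, SU, TU, TV, UV
  2-simplices (12): PQS, PQU, PRS, PRV, PUV, QRU, QRV, QST, QTV, RSU, STU, TUV

giving chain groups C_0 ≅ Z^7, C_1 ≅ Z^18, C_2 ≅ Z^12.

Boundary ∂_1: C_1 → C_0 maps an edge to its endpoints' difference, ∂[p,q] = q − p.
The 7×18 boundary matrix has rank 6 and Smith normal form diag(1,1,1,1,1,1).

∂_2: C_2 → C_1 maps a triangle to the signed sum of its edges. For instance
  ∂QRU = RU − QU + QR,
  ∂QST = ST − QT + QS.
This gives a 18×12 integer matrix of rank 12; reducing to Smith normal form yields diagonal entries (1,1,1,1,1,1,1,1,1,1,1,2).

Computing H_k = (kernel of ∂_k) / (image of ∂_{k+1}):

  H_0: rank C_0 − rank ∂_1 = 7 − 6 = 1, and the invariant factors of ∂_1 are all 1, so H_0 ≅ Z.

H_0 ≅ Z.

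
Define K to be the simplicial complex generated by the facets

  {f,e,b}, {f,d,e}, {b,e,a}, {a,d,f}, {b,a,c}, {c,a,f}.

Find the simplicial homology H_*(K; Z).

H_0 = Z,  H_1 = Z,  H_2 = 0.

K has 6 vertices, 12 edges, 6 triangles.
rank ∂_0 = 0, rank ∂_1 = 5 ⇒ b_0 = 6 − 0 − 5 = 1; all invariant factors of ∂_1 are 1 so no torsion. So H_0 ≅ Z.
rank ∂_1 = 5, rank ∂_2 = 6 ⇒ b_1 = 12 − 5 − 6 = 1; all invariant factors of ∂_2 are 1 so no torsion. So H_1 ≅ Z.
rank ∂_2 = 6, rank ∂_3 = 0 ⇒ b_2 = 6 − 6 − 0 = 0. So H_2 ≅ 0.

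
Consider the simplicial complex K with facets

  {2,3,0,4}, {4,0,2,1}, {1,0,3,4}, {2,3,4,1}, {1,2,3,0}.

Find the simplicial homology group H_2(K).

Fix the vertex order 0 < 1 < 2 < 3 < 4 and write every simplex with vertices in increasing order. Then dim K = 3 and the simplices of K are:

  0-simplices (5): [0], [1], [2], [3], [4]
  1-simplices (10): [0,1], [0,2], [0,3], [0,4], [1,2], [1,3], [1,4], [2,3], [2,4], [3,4]
  2-simplices (10): [0,1,2], [0,1,3], [0,1,4], [0,2,3], [0,2,4], [0,3,4], [1,2,3], [1,2,4], [1,3,4], [2,3,4]
  3-simplices (5): [0,1,2,3], [0,1,2,4], [0,1,3,4], [0,2,3,4], [1,2,3,4]

so the chain groups are C_0 ≅ Z^5, C_1 ≅ Z^10, C_2 ≅ Z^10, C_3 ≅ Z^5.

Boundary ∂_1: C_1 → C_0 maps an edge to its endpoints' difference, ∂[p,q] = q − p. For instance
  ∂[2,3] = [3] − [2].
The resulting 5×10 matrix has rank 4, and its Smith normal form has invariant factors (1,1,1,1).

Boundary ∂_2: C_2 → C_1 sends each 2-simplex [p,q,r] to [q,r] − [p,r] + [p,q]. For instance
  ∂[1,2,4] = [2,4] − [1,4] + [1,2],
  ∂[0,2,4] = [2,4] − [0,4] + [0,2].
The resulting 10×10 matrix has rank 6, and its Smith normal form has invariant factors (1,1,1,1,1,1).

Boundary ∂_3: C_3 → C_2 sends each 3-simplex σ to the alternating sum Σ_i (−1)^i (σ with its i-th vertex removed). For instance
  ∂[0,2,3,4] = [2,3,4] − [0,3,4] + [0,2,4] − [0,2,3],
  ∂[1,2,3,4] = [2,3,4] − [1,3,4] + [1,2,4] − [1,2,3].
This gives a 10×5 integer matrix of rank 4; reducing to Smith normal form yields diagonal entries (1,1,1,1).

From H_k ≅ ker(∂_k) / im(∂_{k+1}) we obtain:

  H_2: rank ker ∂_2 − rank ∂_3 = (10 − 6) − 4 = 0, and the invariant factors of ∂_3 are all 1, so H_2 ≅ 0.

H_2 ≅ 0.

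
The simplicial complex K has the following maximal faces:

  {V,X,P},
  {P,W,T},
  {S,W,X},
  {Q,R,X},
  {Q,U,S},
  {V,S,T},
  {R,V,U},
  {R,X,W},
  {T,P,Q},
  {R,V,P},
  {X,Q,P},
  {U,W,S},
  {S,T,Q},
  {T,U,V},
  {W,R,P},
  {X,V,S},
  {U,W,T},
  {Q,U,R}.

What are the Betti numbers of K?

b_0 = 1, b_1 = 1, b_2 = 0.

Order the vertices as P < Q < R < S < T < U < V < W < X. Listing each simplex with vertices in this order, K has dimension 2 with simplices:

  0-simplices (9): P, Q, R, S, T, U, V, W, X
  1-simplices (27): PQ, PR, PT, PV, PW, PX, QR, QS, QT, QU, QX, RU, RV, RW, RX, ST, SU, SV, SW, SX, TU, TV, TW, UV, UW, VX, WX
  2-simplices (18): PQT, PQX, PRV, PRW, PTW, PVX, QRU, QRX, QST, QSU, RUV, RWX, STV, SUW, SVX, SWX, TUV, TUW

Hence C_0 ≅ Z^9, C_1 ≅ Z^27, C_2 ≅ Z^18.

∂_1: C_1 → C_0 maps an edge to its endpoints' difference, ∂[p,q] = q − p.
This gives a 9×27 integer matrix of rank 8; reducing to Smith normal form yields diagonal entries (1,1,1,1,1,1,1,1).

∂_2: C_2 → C_1 maps a triangle to the signed sum of its edges. For instance
  ∂PVX = VX − PX + PV,
  ∂QRU = RU − QU + QR.
The 27×18 boundary matrix has rank 18 and Smith normal form diag(1,1,1,1,1,1,1,1,1,1,1,1,1,1,1,1,1,2).

Computing H_k = (kernel of ∂_k) / (image of ∂_{k+1}):

  H_0: rank C_0 − rank ∂_1 = 9 − 8 = 1, and the invariant factors of ∂_1 are all 1, so H_0 ≅ Z.
  H_1: rank ker ∂_1 − rank ∂_2 = (27 − 8) − 18 = 1, and ∂_2 has invariant factor 2 > 1, so H_1 ≅ Z ⊕ Z_2.
  H_2: rank ker ∂_2 − rank ∂_3 = (18 − 18) − 0 = 0, and there is no ∂_3, so H_2 ≅ 0.

Hence the Betti numbers are b_0 = 1, b_1 = 1, b_2 = 0.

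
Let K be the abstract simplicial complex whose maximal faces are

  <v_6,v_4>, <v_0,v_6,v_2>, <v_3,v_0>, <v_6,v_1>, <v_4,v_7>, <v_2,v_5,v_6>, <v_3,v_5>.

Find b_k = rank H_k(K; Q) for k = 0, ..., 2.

b_0 = 1, b_1 = 1, b_2 = 0.

Order the vertices as v_0 < v_1 < v_2 < v_3 < v_4 < v_5 < v_6 < v_7. Listing each simplex with vertices in this order, K has dimension 2 with simplices:

  0-simplices (8): [v_0], [v_1], [v_2], [v_3], [v_4], [v_5], [v_6], [v_7]
  1-simplices (10): [v_0,v_2], [v_0,v_3], [v_0,v_6], [v_1,v_6], [v_2,v_5], [v_2,v_6], [v_3,v_5], [v_4,v_6], [v_4,v_7], [v_5,v_6]
  2-simplices (2): [v_0,v_2,v_6], [v_2,v_5,v_6]

giving chain groups C_0 ≅ Z^8, C_1 ≅ Z^10, C_2 ≅ Z^2.

Boundary ∂_1: C_1 → C_0 sends each edge [p,q] (with p < q) to q − p. For instance
  ∂[v_0,v_2] = [v_2] − [v_0].
The 8×10 boundary matrix has rank 7 and Smith normal form diag(1,1,1,1,1,1,1).

Boundary ∂_2: C_2 → C_1 acts by ∂[p,q,r] = [q,r] − [p,r] + [p,q]. For instance
  ∂[v_0,v_2,v_6] = [v_2,v_6] − [v_0,v_6] + [v_0,v_2],
  ∂[v_2,v_5,v_6] = [v_5,v_6] − [v_2,v_6] + [v_2,v_5].
This gives a 10×2 integer matrix of rank 2; reducing to Smith normal form yields diagonal entries (1,1).

Now H_k = ker ∂_k / im ∂_{k+1}, so:

  H_0: rank C_0 − rank ∂_1 = 8 − 7 = 1, and the invariant factors of ∂_1 are all 1, so H_0 ≅ Z.
  H_1: rank ker ∂_1 − rank ∂_2 = (10 − 7) − 2 = 1, and the invariant factors of ∂_2 are all 1, so H_1 ≅ Z.
  H_2: rank ker ∂_2 − rank ∂_3 = (2 − 2) − 0 = 0, and there is no ∂_3, so H_2 ≅ 0.

As a check, the Euler characteristic is 8 − 10 + 2 = 0, which agrees with 1 − 1 + 0 = 0.

Hence the Betti numbers are b_0 = 1, b_1 = 1, b_2 = 0.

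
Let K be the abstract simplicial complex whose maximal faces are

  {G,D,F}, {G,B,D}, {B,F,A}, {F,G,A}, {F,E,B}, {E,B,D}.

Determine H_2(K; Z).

H_2 ≅ 0.

K has 6 vertices, 12 edges, 6 triangles.
rank ∂_2 = 6, rank ∂_3 = 0 ⇒ b_2 = 6 − 6 − 0 = 0. So H_2 ≅ 0.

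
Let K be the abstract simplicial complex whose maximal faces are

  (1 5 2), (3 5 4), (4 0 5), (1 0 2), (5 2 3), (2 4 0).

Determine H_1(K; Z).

H_1 = Z.

We work with the vertex ordering 0 < 1 < 2 < 3 < 4 < 5. The simplices of K, each written with vertices in increasing order, are:

  0-simplices (6): [0], [1], [2], [3], [4], [5]
  1-simplices (12): [0,1], [0,2], [0,4], [0,5], [1,2], [1,5], [2,3], [2,4], [2,5], [3,4], [3,5], [4,5]
  2-simplices (6): [0,1,2], [0,2,4], [0,4,5], [1,2,5], [2,3,5], [3,4,5]

so the chain groups are C_0 ≅ Z^6, C_1 ≅ Z^12, C_2 ≅ Z^6.

∂_1: C_1 → C_0 maps an edge to its endpoints' difference, ∂[p,q] = q − p. For instance
  ∂[2,3] = [3] − [2].
This gives a 6×12 integer matrix of rank 5; reducing to Smith normal form yields diagonal entries (1,1,1,1,1).

Boundary ∂_2: C_2 → C_1 maps a triangle to the signed sum of its edges. For instance
  ∂[0,4,5] = [4,5] − [0,5] + [0,4],
  ∂[2,3,5] = [3,5] − [2,5] + [2,3].
The 12×6 boundary matrix has rank 6 and Smith normal form diag(1,1,1,1,1,1).

Reading off H_k = ker ∂_k / im ∂_{k+1}:

  H_1: rank ker ∂_1 − rank ∂_2 = (12 − 5) − 6 = 1, and the invariant factors of ∂_2 are all 1, so H_1 = Z.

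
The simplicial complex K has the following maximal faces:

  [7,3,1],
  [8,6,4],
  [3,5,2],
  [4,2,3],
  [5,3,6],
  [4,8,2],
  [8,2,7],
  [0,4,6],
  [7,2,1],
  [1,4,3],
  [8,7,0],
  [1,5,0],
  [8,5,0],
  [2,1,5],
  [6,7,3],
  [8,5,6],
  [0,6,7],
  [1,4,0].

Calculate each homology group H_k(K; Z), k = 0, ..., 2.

Fix the vertex order 0 < 1 < 2 < 3 < 4 < 5 < 6 < 7 < 8 and write every simplex with vertices in increasing order. Then dim K = 2 and the simplices of K are:

  0-simplices (9): [0], [1], [2], [3], [4], [5], [6], [7], [8]
  1-simplices (27): (27 of them)
  2-simplices (18): [0,1,4], [0,1,5], [0,4,6], [0,5,8], [0,6,7], [0,7,8], [1,2,5], [1,2,7], [1,3,4], [1,3,7], [2,3,4], [2,3,5], [2,4,8], [2,7,8], [3,5,6], [3,6,7], [4,6,8], [5,6,8]

so the chain groups are C_0 ≅ Z^9, C_1 ≅ Z^27, C_2 ≅ Z^18.

The boundary map ∂_1: C_1 → C_0 sends each edge [p,q] (with p < q) to q − p. For instance
  ∂[3,5] = [5] − [3].
The 9×27 boundary matrix has rank 8 and Smith normal form diag(1,1,1,1,1,1,1,1).

The boundary map ∂_2: C_2 → C_1 acts by ∂[p,q,r] = [q,r] − [p,r] + [p,q]. For instance
  ∂[0,5,8] = [5,8] − [0,8] + [0,5],
  ∂[0,6,7] = [6,7] − [0,7] + [0,6].
The resulting 27×18 matrix has rank 18, and its Smith normal form has invariant factors (1,1,1,1,1,1,1,1,1,1,1,1,1,1,1,1,1,2).

From H_k ≅ ker(∂_k) / im(∂_{k+1}) we obtain:

  H_0: rank C_0 − rank ∂_1 = 9 − 8 = 1, and the invariant factors of ∂_1 are all 1, so H_0 ≅ Z.
  H_1: rank ker ∂_1 − rank ∂_2 = (27 − 8) − 18 = 1, and ∂_2 has invariant factor 2 > 1, so H_1 ≅ Z ⊕ Z/2.
  H_2: rank ker ∂_2 − rank ∂_3 = (18 − 18) − 0 = 0, and there is no ∂_3, so H_2 ≅ 0.

As a check, the Euler characteristic is 9 − 27 + 18 = 0, which agrees with 1 − 1 + 0 = 0.

H_0 ≅ Z,  H_1 ≅ Z ⊕ Z/2,  H_2 = 0.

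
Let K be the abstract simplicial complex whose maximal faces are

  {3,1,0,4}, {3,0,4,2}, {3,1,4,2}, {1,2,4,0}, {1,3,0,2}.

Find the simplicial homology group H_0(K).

H_0 ≅ Z.

Order the vertices as 0 < 1 < 2 < 3 < 4. Listing each simplex with vertices in this order, K has dimension 3 with simplices:

  0-simplices (5): [0], [1], [2], [3], [4]
  1-simplices (10): [0,1], [0,2], [0,3], [0,4], [1,2], [1,3], [1,4], [2,3], [2,4], [3,4]
  2-simplices (10): [0,1,2], [0,1,3], [0,1,4], [0,2,3], [0,2,4], [0,3,4], [1,2,3], [1,2,4], [1,3,4], [2,3,4]
  3-simplices (5): [0,1,2,3], [0,1,2,4], [0,1,3,4], [0,2,3,4], [1,2,3,4]

giving chain groups C_0 ≅ Z^5, C_1 ≅ Z^10, C_2 ≅ Z^10, C_3 ≅ Z^5.

∂_1: C_1 → C_0 sends each edge [p,q] (with p < q) to q − p. For instance
  ∂[0,2] = [2] − [0].
This gives a 5×10 integer matrix of rank 4; reducing to Smith normal form yields diagonal entries (1,1,1,1).

The boundary map ∂_2: C_2 → C_1 sends each 2-simplex [p,q,r] to [q,r] − [p,r] + [p,q]. For instance
  ∂[0,2,3] = [2,3] − [0,3] + [0,2],
  ∂[0,3,4] = [3,4] − [0,4] + [0,3].
The resulting 10×10 matrix has rank 6, and its Smith normal form has invariant factors (1,1,1,1,1,1).

The boundary map ∂_3: C_3 → C_2 sends each 3-simplex σ to the alternating sum Σ_i (−1)^i (σ with its i-th vertex removed). For instance
  ∂[0,1,2,3] = [1,2,3] − [0,2,3] + [0,1,3] − [0,1,2],
  ∂[1,2,3,4] = [2,3,4] − [1,3,4] + [1,2,4] − [1,2,3].
As a 10×5 matrix over Z this has rank 4, with invariant factors (1,1,1,1).

Computing H_k = (kernel of ∂_k) / (image of ∂_{k+1}):

  H_0: rank C_0 − rank ∂_1 = 5 − 4 = 1, and the invariant factors of ∂_1 are all 1, so H_0 = Z.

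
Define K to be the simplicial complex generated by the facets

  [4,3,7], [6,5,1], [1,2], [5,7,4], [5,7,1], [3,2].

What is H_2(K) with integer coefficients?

Take the total order 1 < 2 < 3 < 4 < 5 < 6 < 7 on the vertex set. Then K (dimension 2) consists of the simplices:

  0-simplices (7): [1], [2], [3], [4], [5], [6], [7]
  1-simplices (11): [1,2], [1,5], [1,6], [1,7], [2,3], [3,4], [3,7], [4,5], [4,7], [5,6], [5,7]
  2-simplices (4): [1,5,6], [1,5,7], [3,4,7], [4,5,7]

giving chain groups C_0 ≅ Z^7, C_1 ≅ Z^11, C_2 ≅ Z^4.

The boundary map ∂_1: C_1 → C_0 maps an edge to its endpoints' difference, ∂[p,q] = q − p.
The resulting 7×11 matrix has rank 6, and its Smith normal form has invariant factors (1,1,1,1,1,1).

∂_2: C_2 → C_1 maps a triangle to the signed sum of its edges. For instance
  ∂[1,5,6] = [5,6] − [1,6] + [1,5],
  ∂[3,4,7] = [4,7] − [3,7] + [3,4].
The resulting 11×4 matrix has rank 4, and its Smith normal form has invariant factors (1,1,1,1).

Reading off H_k = ker ∂_k / im ∂_{k+1}:

  H_2: rank ker ∂_2 − rank ∂_3 = (4 − 4) − 0 = 0, and there is no ∂_3, so H_2 = 0.

H_2 = 0.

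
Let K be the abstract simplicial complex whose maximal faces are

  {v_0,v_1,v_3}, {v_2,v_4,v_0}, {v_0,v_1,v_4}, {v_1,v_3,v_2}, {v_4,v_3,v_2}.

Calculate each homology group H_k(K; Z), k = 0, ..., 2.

H_0 ≅ Z,  H_1 ≅ Z,  H_2 = 0.

Take the total order v_0 < v_1 < v_2 < v_3 < v_4 on the vertex set. Then K (dimension 2) consists of the simplices:

  0-simplices (5): [v_0], [v_1], [v_2], [v_3], [v_4]
  1-simplices (10): [v_0,v_1], [v_0,v_2], [v_0,v_3], [v_0,v_4], [v_1,v_2], [v_1,v_3], [v_1,v_4], [v_2,v_3], [v_2,v_4], [v_3,v_4]
  2-simplices (5): [v_0,v_1,v_3], [v_0,v_1,v_4], [v_0,v_2,v_4], [v_1,v_2,v_3], [v_2,v_3,v_4]

Hence C_0 ≅ Z^5, C_1 ≅ Z^10, C_2 ≅ Z^5.

∂_1: C_1 → C_0 maps an edge to its endpoints' difference, ∂[p,q] = q − p.
The 5×10 boundary matrix has rank 4 and Smith normal form diag(1,1,1,1).

∂_2: C_2 → C_1 acts by ∂[p,q,r] = [q,r] − [p,r] + [p,q]. For instance
  ∂[v_0,v_1,v_3] = [v_1,v_3] − [v_0,v_3] + [v_0,v_1],
  ∂[v_0,v_1,v_4] = [v_1,v_4] − [v_0,v_4] + [v_0,v_1].
The resulting 10×5 matrix has rank 5, and its Smith normal form has invariant factors (1,1,1,1,1).

Reading off H_k = ker ∂_k / im ∂_{k+1}:

  H_0: rank C_0 − rank ∂_1 = 5 − 4 = 1, and the invariant factors of ∂_1 are all 1, so H_0 = Z.
  H_1: rank ker ∂_1 − rank ∂_2 = (10 − 4) − 5 = 1, and the invariant factors of ∂_2 are all 1, so H_1 = Z.
  H_2: rank ker ∂_2 − rank ∂_3 = (5 − 5) − 0 = 0, and there is no ∂_3, so H_2 = 0.

As a check, the Euler characteristic is 5 − 10 + 5 = 0, which agrees with 1 − 1 + 0 = 0.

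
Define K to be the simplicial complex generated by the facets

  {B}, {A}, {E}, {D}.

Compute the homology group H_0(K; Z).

Fix the vertex order A < B < D < E and write every simplex with vertices in increasing order. Then dim K = 0 and the simplices of K are:

  0-simplices (4): A, B, D, E

giving chain groups C_0 ≅ Z^4.

From H_k ≅ ker(∂_k) / im(∂_{k+1}) we obtain:

  H_0: rank C_0 − rank ∂_1 = 4 − 0 = 4, and there is no ∂_1, so H_0 = Z^4.

(K is a triangulation of a set of 4 points.)

H_0 = Z^4.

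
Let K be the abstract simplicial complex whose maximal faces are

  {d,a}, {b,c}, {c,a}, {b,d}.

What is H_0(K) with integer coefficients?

H_0 = Z.

K has 4 vertices, 4 edges.
rank ∂_0 = 0, rank ∂_1 = 3 ⇒ b_0 = 4 − 0 − 3 = 1; all invariant factors of ∂_1 are 1 so no torsion. So H_0 ≅ Z.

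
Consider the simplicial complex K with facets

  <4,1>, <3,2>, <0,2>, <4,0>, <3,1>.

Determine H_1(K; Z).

H_1 = Z.

Fix the vertex order 0 < 1 < 2 < 3 < 4 and write every simplex with vertices in increasing order. Then dim K = 1 and the simplices of K are:

  0-simplices (5): [0], [1], [2], [3], [4]
  1-simplices (5): [0,2], [0,4], [1,3], [1,4], [2,3]

giving chain groups C_0 ≅ Z^5, C_1 ≅ Z^5.

The boundary map ∂_1: C_1 → C_0 is given by ∂[p,q] = [q] − [p]. For instance
  ∂[1,4] = [4] − [1].
The 5×5 boundary matrix has rank 4 and Smith normal form diag(1,1,1,1).

Now H_k = ker ∂_k / im ∂_{k+1}, so:

  H_1: rank ker ∂_1 − rank ∂_2 = (5 − 4) − 0 = 1, and there is no ∂_2, so H_1 = Z.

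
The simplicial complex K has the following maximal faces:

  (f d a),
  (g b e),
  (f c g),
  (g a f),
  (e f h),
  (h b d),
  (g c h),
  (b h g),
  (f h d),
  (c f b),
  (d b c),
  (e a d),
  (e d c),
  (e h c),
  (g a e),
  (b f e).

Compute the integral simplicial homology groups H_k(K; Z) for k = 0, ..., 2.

Take the total order a < b < c < d < e < f < g < h on the vertex set. Then K (dimension 2) consists of the simplices:

  0-simplices (8): a, b, c, d, e, f, g, h
  1-simplices (24): ad, ae, af, ag, bc, bd, be, bf, bg, bh, cd, ce, cf, cg, ch, de, df, dh, ef, eg, eh, fg, fh, gh
  2-simplices (16): ade, adf, aeg, afg, bcd, bcf, bdh, bef, beg, bgh, cde, ceh, cfg, cgh, dfh, efh

Hence C_0 ≅ Z^8, C_1 ≅ Z^24, C_2 ≅ Z^16.

∂_1: C_1 → C_0 sends each edge [p,q] (with p < q) to q − p. For instance
  ∂ef = f − e.
The 8×24 boundary matrix has rank 7 and Smith normal form diag(1,1,1,1,1,1,1).

Boundary ∂_2: C_2 → C_1 sends each 2-simplex [p,q,r] to [q,r] − [p,r] + [p,q]. For instance
  ∂adf = df − af + ad,
  ∂bdh = dh − bh + bd.
The resulting 24×16 matrix has rank 15, and its Smith normal form has invariant factors (1,1,1,1,1,1,1,1,1,1,1,1,1,1,1).

Reading off H_k = ker ∂_k / im ∂_{k+1}:

  H_0: rank C_0 − rank ∂_1 = 8 − 7 = 1, and the invariant factors of ∂_1 are all 1, so H_0 = Z.
  H_1: rank ker ∂_1 − rank ∂_2 = (24 − 7) − 15 = 2, and the invariant factors of ∂_2 are all 1, so H_1 = Z^2.
  H_2: rank ker ∂_2 − rank ∂_3 = (16 − 15) − 0 = 1, and there is no ∂_3, so H_2 = Z.

(K is a triangulation of the torus T^2.)

H_0 = Z,  H_1 = Z^2,  H_2 = Z.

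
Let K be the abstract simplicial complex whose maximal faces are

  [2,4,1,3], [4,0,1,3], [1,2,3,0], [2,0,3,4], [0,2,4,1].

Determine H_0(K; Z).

Order the vertices as 0 < 1 < 2 < 3 < 4. Listing each simplex with vertices in this order, K has dimension 3 with simplices:

  0-simplices (5): [0], [1], [2], [3], [4]
  1-simplices (10): [0,1], [0,2], [0,3], [0,4], [1,2], [1,3], [1,4], [2,3], [2,4], [3,4]
  2-simplices (10): [0,1,2], [0,1,3], [0,1,4], [0,2,3], [0,2,4], [0,3,4], [1,2,3], [1,2,4], [1,3,4], [2,3,4]
  3-simplices (5): [0,1,2,3], [0,1,2,4], [0,1,3,4], [0,2,3,4], [1,2,3,4]

giving chain groups C_0 ≅ Z^5, C_1 ≅ Z^10, C_2 ≅ Z^10, C_3 ≅ Z^5.

∂_1: C_1 → C_0 sends each edge [p,q] (with p < q) to q − p. For instance
  ∂[1,2] = [2] − [1].
As a 5×10 matrix over Z this has rank 4, with invariant factors (1,1,1,1).

The boundary map ∂_2: C_2 → C_1 acts by ∂[p,q,r] = [q,r] − [p,r] + [p,q]. For instance
  ∂[0,1,4] = [1,4] − [0,4] + [0,1],
  ∂[0,3,4] = [3,4] − [0,4] + [0,3].
As a 10×10 matrix over Z this has rank 6, with invariant factors (1,1,1,1,1,1).

Boundary ∂_3: C_3 → C_2 sends each 3-simplex σ to the alternating sum Σ_i (−1)^i (σ with its i-th vertex removed). For instance
  ∂[1,2,3,4] = [2,3,4] − [1,3,4] + [1,2,4] − [1,2,3],
  ∂[0,1,3,4] = [1,3,4] − [0,3,4] + [0,1,4] − [0,1,3].
The 10×5 boundary matrix has rank 4 and Smith normal form diag(1,1,1,1).

Computing H_k = (kernel of ∂_k) / (image of ∂_{k+1}):

  H_0: rank C_0 − rank ∂_1 = 5 − 4 = 1, and the invariant factors of ∂_1 are all 1, so H_0 ≅ Z.

H_0 = Z.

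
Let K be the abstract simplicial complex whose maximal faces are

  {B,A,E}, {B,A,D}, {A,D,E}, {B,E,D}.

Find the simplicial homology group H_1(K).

Take the total order A < B < D < E on the vertex set. Then K (dimension 2) consists of the simplices:

  0-simplices (4): A, B, D, E
  1-simplices (6): AB, AD, AE, BD, BE, DE
  2-simplices (4): ABD, ABE, ADE, BDE

Hence C_0 ≅ Z^4, C_1 ≅ Z^6, C_2 ≅ Z^4.

∂_1: C_1 → C_0 is given by ∂[p,q] = [q] − [p].
This gives a 4×6 integer matrix of rank 3; reducing to Smith normal form yields diagonal entries (1,1,1).

Boundary ∂_2: C_2 → C_1 maps a triangle to the signed sum of its edges. For instance
  ∂BDE = DE − BE + BD,
  ∂ADE = DE − AE + AD.
As a 6×4 matrix over Z this has rank 3, with invariant factors (1,1,1).

Computing H_k = (kernel of ∂_k) / (image of ∂_{k+1}):

  H_1: rank ker ∂_1 − rank ∂_2 = (6 − 3) − 3 = 0, and the invariant factors of ∂_2 are all 1, so H_1 = 0.

(K is a triangulation of the 2-sphere S^2.)

H_1 = 0.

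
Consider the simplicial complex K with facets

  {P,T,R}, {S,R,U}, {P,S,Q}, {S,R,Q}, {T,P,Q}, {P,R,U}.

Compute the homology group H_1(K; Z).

H_1 = Z.

Order the vertices as P < Q < R < S < T < U. Listing each simplex with vertices in this order, K has dimension 2 with simplices:

  0-simplices (6): P, Q, R, S, T, U
  1-simplices (12): PQ, PR, PS, PT, PU, QR, QS, QT, RS, RT, RU, SU
  2-simplices (6): PQS, PQT, PRT, PRU, QRS, RSU

so the chain groups are C_0 ≅ Z^6, C_1 ≅ Z^12, C_2 ≅ Z^6.

∂_1: C_1 → C_0 sends each edge [p,q] (with p < q) to q − p. For instance
  ∂QT = T − Q.
This gives a 6×12 integer matrix of rank 5; reducing to Smith normal form yields diagonal entries (1,1,1,1,1).

Boundary ∂_2: C_2 → C_1 maps a triangle to the signed sum of its edges. For instance
  ∂PRT = RT − PT + PR,
  ∂PRU = RU − PU + PR.
As a 12×6 matrix over Z this has rank 6, with invariant factors (1,1,1,1,1,1).

Now H_k = ker ∂_k / im ∂_{k+1}, so:

  H_1: rank ker ∂_1 − rank ∂_2 = (12 − 5) − 6 = 1, and the invariant factors of ∂_2 are all 1, so H_1 = Z.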